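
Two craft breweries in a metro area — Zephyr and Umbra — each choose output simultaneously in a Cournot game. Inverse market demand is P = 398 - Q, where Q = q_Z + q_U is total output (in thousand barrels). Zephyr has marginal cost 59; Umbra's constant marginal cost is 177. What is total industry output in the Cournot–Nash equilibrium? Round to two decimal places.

186.67

Zephyr's profit: π_Z = (398 - Q)q_Z - (59q_Z). Setting ∂π_Z/∂q_Z = 0: 339 - 2q_Z - (q_U) = 0.
Umbra's first-order condition: 221 - 2q_U - (q_Z) = 0.
So q_Z = (339 - q_U)/2 and q_U = (221 - q_Z)/2.
Substituting one into the other gives q_Z = 457/3 and q_U = 103/3.
Total output Q = 457/3 + 103/3 = 560/3.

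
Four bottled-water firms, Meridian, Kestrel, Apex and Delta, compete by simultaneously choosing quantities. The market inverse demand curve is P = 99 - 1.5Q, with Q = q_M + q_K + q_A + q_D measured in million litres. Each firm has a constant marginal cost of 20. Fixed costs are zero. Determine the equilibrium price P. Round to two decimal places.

35.80

A representative firm's profit is π_i = q_i(99 - 1.5Q) - 20q_i.
Setting ∂π_i/∂q_i = 0 with rivals' quantities fixed: 79 - 3q_i - (3/2)·Σ_{j≠i} q_j = 0.
By symmetry each firm produces the same amount; substituting Σ_{j≠i} q_j = 3q_i yields q_i = 79/(15/2) = 158/15.
Total output Q = 632/15, so price P = 99 - (3/2)·(632/15) = 179/5.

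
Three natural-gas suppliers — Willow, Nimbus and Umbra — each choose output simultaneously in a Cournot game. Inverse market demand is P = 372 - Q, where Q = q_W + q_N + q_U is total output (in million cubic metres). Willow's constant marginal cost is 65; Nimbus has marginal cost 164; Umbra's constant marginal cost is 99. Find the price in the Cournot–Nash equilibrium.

Willow's profit: π_W = (372 - Q)q_W - (65q_W). Setting ∂π_W/∂q_W = 0: 307 - 2q_W - (q_N + q_U) = 0.
Nimbus's first-order condition: 208 - 2q_N - (q_W + q_U) = 0.
Umbra's profit: π_U = (372 - Q)q_U - (99q_U). Setting ∂π_U/∂q_U = 0: 273 - 2q_U - (q_W + q_N) = 0.
Adding the 3 conditions: 788 − 2Q − 2Q = 0, i.e. Q = 197.
Back-substituting: q_W = (307 − 197) = 110, q_N = (208 − 197) = 11, q_U = (273 − 197) = 76.
Total output Q = 197, so price P = 372 - 197 = 175.

175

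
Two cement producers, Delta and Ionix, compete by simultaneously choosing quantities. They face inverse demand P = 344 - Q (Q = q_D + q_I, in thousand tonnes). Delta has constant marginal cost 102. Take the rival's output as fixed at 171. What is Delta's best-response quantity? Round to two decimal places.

35.50

With the rival's output fixed at 171, Delta's profit is π_D = (344 - 171 - q_D)q_D - (102q_D) = (173 - q_D)q_D - (102q_D).
∂π_D/∂q_D = 71 - 2q_D = 0, so q_D = 71/2.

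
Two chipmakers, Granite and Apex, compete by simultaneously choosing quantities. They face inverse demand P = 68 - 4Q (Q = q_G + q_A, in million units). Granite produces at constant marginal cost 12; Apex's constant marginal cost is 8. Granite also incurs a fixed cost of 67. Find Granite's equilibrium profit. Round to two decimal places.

8.11

Granite's profit: π_G = (68 - 4Q)q_G - (12q_G). Setting ∂π_G/∂q_G = 0: 56 - 8q_G - 4(q_A) = 0.
Apex's first-order condition: 60 - 8q_A - 4(q_G) = 0.
Best responses: q_G = (56 - 4q_A)/8, q_A = (60 - 4q_G)/8.
Substituting one into the other gives q_G = 13/3 and q_A = 16/3.
Price P = 68 - 4·(29/3) = 88/3.
Granite's profit: (88/3 - 12)·(13/3) - 67 = 73/9.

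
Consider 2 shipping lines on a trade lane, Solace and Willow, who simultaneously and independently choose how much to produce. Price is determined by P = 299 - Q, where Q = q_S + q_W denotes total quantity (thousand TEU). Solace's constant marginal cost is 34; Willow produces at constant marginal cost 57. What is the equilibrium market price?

Solace's profit: π_S = (299 - Q)q_S - (34q_S). Setting ∂π_S/∂q_S = 0: 265 - 2q_S - (q_W) = 0.
Willow's profit: π_W = (299 - Q)q_W - (57q_W). Setting ∂π_W/∂q_W = 0: 242 - 2q_W - (q_S) = 0.
Rearranging gives the reaction functions q_S = (265 - q_W)/2 and q_W = (242 - q_S)/2.
Solving the pair: q_S = 96, q_W = 73.
Total output Q = 169, so price P = 299 - 169 = 130.

130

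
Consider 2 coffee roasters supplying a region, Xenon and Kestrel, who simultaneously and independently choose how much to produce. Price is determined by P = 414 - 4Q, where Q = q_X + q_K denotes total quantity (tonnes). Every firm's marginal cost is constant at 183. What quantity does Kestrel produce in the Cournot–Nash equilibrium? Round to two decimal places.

19.25

A representative firm's profit is π_i = q_i(414 - 4Q) - 183q_i.
First-order condition (treating rivals' output as given): 231 - 8q_i - 4q_j = 0.
By symmetry each firm produces the same amount; substituting q_j = q_i yields q_i = 231/12 = 77/4.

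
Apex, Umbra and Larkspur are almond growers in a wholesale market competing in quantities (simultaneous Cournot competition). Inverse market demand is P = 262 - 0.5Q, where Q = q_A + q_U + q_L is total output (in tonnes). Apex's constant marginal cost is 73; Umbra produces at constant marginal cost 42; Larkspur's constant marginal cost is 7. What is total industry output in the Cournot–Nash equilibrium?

Apex's profit: π_A = (262 - 0.5Q)q_A - (73q_A). Setting ∂π_A/∂q_A = 0: 189 - q_A - (1/2)(q_U + q_L) = 0.
Umbra's first-order condition: 220 - q_U - (1/2)(q_A + q_L) = 0.
Larkspur's first-order condition: 255 - q_L - (1/2)(q_A + q_U) = 0.
Summing all 3 equations gives 664 − 2Q = 0, hence Q = 332.
Back-substituting: q_A = (189 − 166)/(1/2) = 46, q_U = (220 − 166)/(1/2) = 108, q_L = (255 − 166)/(1/2) = 178.
Total output Q = 46 + 108 + 178 = 332.

332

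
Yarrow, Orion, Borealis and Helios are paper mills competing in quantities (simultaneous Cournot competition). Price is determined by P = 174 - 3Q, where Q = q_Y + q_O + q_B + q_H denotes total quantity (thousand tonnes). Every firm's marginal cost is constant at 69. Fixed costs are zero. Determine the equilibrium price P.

90

A representative firm's profit is π_i = q_i(174 - 3Q) - 69q_i.
Setting ∂π_i/∂q_i = 0 with rivals' quantities fixed: 105 - 6q_i - 3·Σ_{j≠i} q_j = 0.
By symmetry each firm produces the same amount; substituting Σ_{j≠i} q_j = 3q_i yields q_i = 105/15 = 7.
Total output Q = 28, so price P = 174 - 3·28 = 90.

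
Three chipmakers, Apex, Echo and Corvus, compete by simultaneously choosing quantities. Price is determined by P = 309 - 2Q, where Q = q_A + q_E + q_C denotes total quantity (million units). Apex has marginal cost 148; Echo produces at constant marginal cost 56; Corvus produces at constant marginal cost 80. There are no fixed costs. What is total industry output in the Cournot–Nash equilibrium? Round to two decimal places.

Apex's profit: π_A = (309 - 2Q)q_A - (148q_A). Setting ∂π_A/∂q_A = 0: 161 - 4q_A - 2(q_E + q_C) = 0.
Echo's first-order condition: 253 - 4q_E - 2(q_A + q_C) = 0.
Corvus's first-order condition: 229 - 4q_C - 2(q_A + q_E) = 0.
Adding the 3 first-order conditions: 643 − 8Q = 0, so Q = 643/8.
Back-substituting: q_A = (161 − 643/4)/2 = 1/8, q_E = (253 − 643/4)/2 = 369/8, q_C = (229 − 643/4)/2 = 273/8.
Total output Q = 1/8 + 369/8 + 273/8 = 643/8.

80.38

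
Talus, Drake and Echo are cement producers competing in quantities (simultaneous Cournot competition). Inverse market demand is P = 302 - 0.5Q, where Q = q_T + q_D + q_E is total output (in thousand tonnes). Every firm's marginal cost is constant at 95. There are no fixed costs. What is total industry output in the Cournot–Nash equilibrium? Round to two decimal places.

310.50

A representative firm's profit is π_i = q_i(302 - 0.5Q) - 95q_i.
First-order condition (treating rivals' output as given): 207 - q_i - (1/2)·Σ_{j≠i} q_j = 0.
With identical firms every q_j equals q_i, so Σ_{j≠i} q_j = 2q_i and 207 = 2q_i, giving q_i = 207/2.
Total output Q = 207/2 + 207/2 + 207/2 = 621/2.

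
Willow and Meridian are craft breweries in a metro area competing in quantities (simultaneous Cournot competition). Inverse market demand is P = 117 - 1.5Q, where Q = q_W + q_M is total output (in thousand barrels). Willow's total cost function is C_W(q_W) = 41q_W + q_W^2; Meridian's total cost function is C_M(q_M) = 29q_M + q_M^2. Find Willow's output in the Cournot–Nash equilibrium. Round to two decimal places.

Willow's profit: π_W = (117 - 1.5Q)q_W - (41q_W + q_W²). Setting ∂π_W/∂q_W = 0: 76 - 5q_W - (3/2)(q_M) = 0.
Meridian's profit: π_M = (117 - 1.5Q)q_M - (29q_M + q_M²). Setting ∂π_M/∂q_M = 0: 88 - 5q_M - (3/2)(q_W) = 0.
Best responses: q_W = (76 - (3/2)q_M)/5, q_M = (88 - (3/2)q_W)/5.
Solving the pair: q_W = 992/91, q_M = 1304/91.

10.90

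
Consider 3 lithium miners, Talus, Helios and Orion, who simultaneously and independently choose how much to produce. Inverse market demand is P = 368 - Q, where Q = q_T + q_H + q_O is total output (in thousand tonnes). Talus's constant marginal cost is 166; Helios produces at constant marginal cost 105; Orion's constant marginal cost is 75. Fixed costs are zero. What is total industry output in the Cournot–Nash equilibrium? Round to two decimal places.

Talus's profit: π_T = (368 - Q)q_T - (166q_T). Setting ∂π_T/∂q_T = 0: 202 - 2q_T - (q_H + q_O) = 0.
Helios's profit: π_H = (368 - Q)q_H - (105q_H). Setting ∂π_H/∂q_H = 0: 263 - 2q_H - (q_T + q_O) = 0.
Orion's profit: π_O = (368 - Q)q_O - (75q_O). Setting ∂π_O/∂q_O = 0: 293 - 2q_O - (q_T + q_H) = 0.
Adding the 3 conditions: 758 − 2Q − 2Q = 0, i.e. Q = 379/2.
Back-substituting: q_T = (202 − 379/2) = 25/2, q_H = (263 − 379/2) = 147/2, q_O = (293 − 379/2) = 207/2.
Total output Q = 25/2 + 147/2 + 207/2 = 379/2.

189.50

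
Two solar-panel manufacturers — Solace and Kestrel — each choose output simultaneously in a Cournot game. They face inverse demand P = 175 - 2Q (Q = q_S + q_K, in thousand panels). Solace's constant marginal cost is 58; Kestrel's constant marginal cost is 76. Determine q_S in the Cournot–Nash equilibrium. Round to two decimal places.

22.50

Solace's profit: π_S = (175 - 2Q)q_S - (58q_S). Setting ∂π_S/∂q_S = 0: 117 - 4q_S - 2(q_K) = 0.
Kestrel's first-order condition: 99 - 4q_K - 2(q_S) = 0.
Rearranging gives the reaction functions q_S = (117 - 2q_K)/4 and q_K = (99 - 2q_S)/4.
Substituting one into the other gives q_S = 45/2 and q_K = 27/2.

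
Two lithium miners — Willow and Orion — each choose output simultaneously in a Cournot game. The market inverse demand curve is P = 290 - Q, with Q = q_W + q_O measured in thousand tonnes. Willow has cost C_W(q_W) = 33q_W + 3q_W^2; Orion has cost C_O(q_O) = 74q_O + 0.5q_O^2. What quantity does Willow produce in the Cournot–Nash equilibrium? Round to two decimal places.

24.13

Willow's profit: π_W = (290 - Q)q_W - (33q_W + 3q_W²). Setting ∂π_W/∂q_W = 0: 257 - 8q_W - (q_O) = 0.
Orion's first-order condition: 216 - 3q_O - (q_W) = 0.
Rearranging gives the reaction functions q_W = (257 - q_O)/8 and q_O = (216 - q_W)/3.
Substituting one into the other gives q_W = 555/23 and q_O = 1471/23.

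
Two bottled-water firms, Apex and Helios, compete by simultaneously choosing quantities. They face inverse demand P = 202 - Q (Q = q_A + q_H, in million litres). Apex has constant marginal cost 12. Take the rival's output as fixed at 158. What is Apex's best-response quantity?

With the rival's output fixed at 158, Apex's profit is π_A = (202 - 158 - q_A)q_A - (12q_A) = (44 - q_A)q_A - (12q_A).
∂π_A/∂q_A = 32 - 2q_A = 0, so q_A = 16.

16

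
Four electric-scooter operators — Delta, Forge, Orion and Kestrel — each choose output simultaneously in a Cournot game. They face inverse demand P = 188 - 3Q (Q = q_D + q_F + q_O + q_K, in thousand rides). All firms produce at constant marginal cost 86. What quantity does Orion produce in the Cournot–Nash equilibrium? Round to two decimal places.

6.80

Each firm earns π_i = (188 - 3Q)q_i - 86q_i.
Setting ∂π_i/∂q_i = 0 with rivals' quantities fixed: 102 - 6q_i - 3·Σ_{j≠i} q_j = 0.
By symmetry each firm produces the same amount; substituting Σ_{j≠i} q_j = 3q_i yields q_i = 102/15 = 34/5.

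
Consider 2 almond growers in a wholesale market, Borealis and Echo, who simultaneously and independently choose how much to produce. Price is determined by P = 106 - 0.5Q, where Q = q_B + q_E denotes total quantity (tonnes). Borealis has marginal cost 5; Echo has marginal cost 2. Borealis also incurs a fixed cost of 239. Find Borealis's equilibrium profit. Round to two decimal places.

1895.22

Borealis's profit: π_B = (106 - 0.5Q)q_B - (5q_B). Setting ∂π_B/∂q_B = 0: 101 - q_B - (1/2)(q_E) = 0.
Echo's first-order condition: 104 - q_E - (1/2)(q_B) = 0.
So q_B = (101 - (1/2)q_E) and q_E = (104 - (1/2)q_B).
Solving the pair: q_B = 196/3, q_E = 214/3.
Price P = 106 - (1/2)·(410/3) = 113/3.
Borealis's profit: (113/3 - 5)·(196/3) - 239 = 1895.2222.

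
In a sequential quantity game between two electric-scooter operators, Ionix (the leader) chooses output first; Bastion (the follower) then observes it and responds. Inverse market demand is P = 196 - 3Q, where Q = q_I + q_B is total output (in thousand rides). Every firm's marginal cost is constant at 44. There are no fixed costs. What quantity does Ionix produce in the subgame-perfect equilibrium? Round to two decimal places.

25.33

The follower Bastion best-responds to any q_I: π_B = (196 - 3Q)q_B - 44q_B.
∂π_B/∂q_B = 152 - 3q_I - 6q_B = 0 gives the reaction function q_B = (152 - 3q_I)/6.
The leader anticipates this reaction. Substituting into P = 196 - 3Q gives P = 120 - (3/2)q_I, so π_I = (120 - (3/2)q_I)q_I - 44q_I.
The leader's first-order condition 76 - 3q_I = 0 yields q_I = 76/3.
Then q_B = (152 - 3·(76/3))/6 = 38/3.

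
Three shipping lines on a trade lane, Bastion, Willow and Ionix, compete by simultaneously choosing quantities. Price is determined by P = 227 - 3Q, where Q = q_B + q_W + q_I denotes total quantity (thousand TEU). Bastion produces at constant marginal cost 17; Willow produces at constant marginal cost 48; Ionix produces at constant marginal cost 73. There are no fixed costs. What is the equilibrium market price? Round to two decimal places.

91.25

Bastion's profit: π_B = (227 - 3Q)q_B - (17q_B). Setting ∂π_B/∂q_B = 0: 210 - 6q_B - 3(q_W + q_I) = 0.
Willow's first-order condition: 179 - 6q_W - 3(q_B + q_I) = 0.
Ionix's first-order condition: 154 - 6q_I - 3(q_B + q_W) = 0.
Adding the 3 first-order conditions: 543 − 12Q = 0, so Q = 181/4.
Back-substituting: q_B = (210 − 543/4)/3 = 99/4, q_W = (179 − 543/4)/3 = 173/12, q_I = (154 − 543/4)/3 = 73/12.
Total output Q = 181/4, so price P = 227 - 3·(181/4) = 365/4.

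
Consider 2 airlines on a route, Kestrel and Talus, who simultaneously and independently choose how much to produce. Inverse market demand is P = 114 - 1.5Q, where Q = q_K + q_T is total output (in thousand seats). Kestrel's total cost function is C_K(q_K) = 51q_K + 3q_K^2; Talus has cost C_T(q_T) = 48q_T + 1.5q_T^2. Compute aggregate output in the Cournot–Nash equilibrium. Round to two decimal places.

Kestrel's profit: π_K = (114 - 1.5Q)q_K - (51q_K + 3q_K²). Setting ∂π_K/∂q_K = 0: 63 - 9q_K - (3/2)(q_T) = 0.
Talus's first-order condition: 66 - 6q_T - (3/2)(q_K) = 0.
Rearranging gives the reaction functions q_K = (63 - (3/2)q_T)/9 and q_T = (66 - (3/2)q_K)/6.
Substituting one into the other gives q_K = 124/23 and q_T = 222/23.
Total output Q = 124/23 + 222/23 = 346/23.

15.04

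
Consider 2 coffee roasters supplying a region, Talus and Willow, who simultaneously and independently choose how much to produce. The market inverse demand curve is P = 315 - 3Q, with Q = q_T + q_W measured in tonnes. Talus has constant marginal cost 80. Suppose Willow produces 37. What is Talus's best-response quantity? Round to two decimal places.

With the rival's output fixed at 37, Talus's profit is π_T = (315 - 3·37 - 3q_T)q_T - (80q_T) = (204 - 3q_T)q_T - (80q_T).
∂π_T/∂q_T = 124 - 6q_T = 0, so q_T = 62/3.

20.67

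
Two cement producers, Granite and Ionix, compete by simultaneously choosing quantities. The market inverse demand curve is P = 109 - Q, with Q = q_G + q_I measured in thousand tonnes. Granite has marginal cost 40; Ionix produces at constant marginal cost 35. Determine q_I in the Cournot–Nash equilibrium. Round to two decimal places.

26.33

Granite's profit: π_G = (109 - Q)q_G - (40q_G). Setting ∂π_G/∂q_G = 0: 69 - 2q_G - (q_I) = 0.
Ionix's profit: π_I = (109 - Q)q_I - (35q_I). Setting ∂π_I/∂q_I = 0: 74 - 2q_I - (q_G) = 0.
So q_G = (69 - q_I)/2 and q_I = (74 - q_G)/2.
Solving the pair: q_G = 64/3, q_I = 79/3.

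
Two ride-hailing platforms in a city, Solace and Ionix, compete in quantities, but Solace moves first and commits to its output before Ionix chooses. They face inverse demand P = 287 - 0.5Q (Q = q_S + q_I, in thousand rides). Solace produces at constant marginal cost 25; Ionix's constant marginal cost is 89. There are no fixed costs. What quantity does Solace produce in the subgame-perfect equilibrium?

326

Solve by backward induction. Given q_S, the follower Ionix maximises π_I = (287 - (1/2)q_S - (1/2)q_I)q_I - 89q_I.
Setting the follower's marginal profit to zero, 198 - (1/2)q_S - q_I = 0, i.e. q_I = (198 - (1/2)q_S).
The leader anticipates this reaction. Substituting into P = 287 - 0.5Q gives P = 188 - (1/4)q_S, so π_S = (188 - (1/4)q_S)q_S - 25q_S.
Leader FOC: 163 - (1/2)q_S = 0, so q_S = 326.
Then q_I = (198 - (1/2)·326) = 35.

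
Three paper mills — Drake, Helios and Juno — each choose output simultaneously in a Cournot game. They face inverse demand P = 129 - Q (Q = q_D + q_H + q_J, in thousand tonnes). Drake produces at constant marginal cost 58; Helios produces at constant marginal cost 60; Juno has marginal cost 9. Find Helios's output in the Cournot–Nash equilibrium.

4

Drake's profit: π_D = (129 - Q)q_D - (58q_D). Setting ∂π_D/∂q_D = 0: 71 - 2q_D - (q_H + q_J) = 0.
Helios's first-order condition: 69 - 2q_H - (q_D + q_J) = 0.
Juno's profit: π_J = (129 - Q)q_J - (9q_J). Setting ∂π_J/∂q_J = 0: 120 - 2q_J - (q_D + q_H) = 0.
Adding the 3 conditions: 260 − 2Q − 2Q = 0, i.e. Q = 65.
Back-substituting: q_D = (71 − 65) = 6, q_H = (69 − 65) = 4, q_J = (120 − 65) = 55.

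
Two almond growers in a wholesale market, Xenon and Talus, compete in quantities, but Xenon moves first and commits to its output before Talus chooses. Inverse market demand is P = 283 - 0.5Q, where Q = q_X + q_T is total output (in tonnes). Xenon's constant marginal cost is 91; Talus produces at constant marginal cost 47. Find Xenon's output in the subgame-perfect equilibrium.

148

The follower Talus best-responds to any q_X: π_T = (283 - 0.5Q)q_T - 47q_T.
Setting the follower's marginal profit to zero, 236 - (1/2)q_X - q_T = 0, i.e. q_T = (236 - (1/2)q_X).
The leader anticipates this reaction. Substituting into P = 283 - 0.5Q gives P = 165 - (1/4)q_X, so π_X = (165 - (1/4)q_X)q_X - 91q_X.
Leader FOC: 74 - (1/2)q_X = 0, so q_X = 148.
Then q_T = (236 - (1/2)·148) = 162.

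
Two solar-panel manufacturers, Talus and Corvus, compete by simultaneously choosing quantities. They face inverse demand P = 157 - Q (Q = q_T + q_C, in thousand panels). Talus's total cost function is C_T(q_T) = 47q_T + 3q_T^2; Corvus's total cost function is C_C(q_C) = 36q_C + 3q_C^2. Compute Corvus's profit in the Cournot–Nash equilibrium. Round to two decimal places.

Talus's profit: π_T = (157 - Q)q_T - (47q_T + 3q_T²). Setting ∂π_T/∂q_T = 0: 110 - 8q_T - (q_C) = 0.
Corvus's first-order condition: 121 - 8q_C - (q_T) = 0.
So q_T = (110 - q_C)/8 and q_C = (121 - q_T)/8.
Substituting one into the other gives q_T = 253/21 and q_C = 286/21.
Price P = 157 - 77/3 = 394/3.
Corvus's profit: (394/3)·(286/21) - 36·(286/21) - 3(286/21)² = 741.9138.

741.91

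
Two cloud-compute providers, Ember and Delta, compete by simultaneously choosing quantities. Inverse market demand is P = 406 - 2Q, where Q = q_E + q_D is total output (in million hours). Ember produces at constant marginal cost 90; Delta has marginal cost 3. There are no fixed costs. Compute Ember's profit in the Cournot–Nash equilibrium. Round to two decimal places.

Ember's profit: π_E = (406 - 2Q)q_E - (90q_E). Setting ∂π_E/∂q_E = 0: 316 - 4q_E - 2(q_D) = 0.
Delta's profit: π_D = (406 - 2Q)q_D - (3q_D). Setting ∂π_D/∂q_D = 0: 403 - 4q_D - 2(q_E) = 0.
So q_E = (316 - 2q_D)/4 and q_D = (403 - 2q_E)/4.
Solving the pair: q_E = 229/6, q_D = 245/3.
Price P = 406 - 2·(719/6) = 499/3.
Ember's profit: (499/3 - 90)·(229/6) = 2913.3889.

2913.39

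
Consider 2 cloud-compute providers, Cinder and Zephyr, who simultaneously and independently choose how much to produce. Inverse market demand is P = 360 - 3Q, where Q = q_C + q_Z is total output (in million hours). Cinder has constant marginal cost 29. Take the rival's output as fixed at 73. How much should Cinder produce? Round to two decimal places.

With the rival's output fixed at 73, Cinder's profit is π_C = (360 - 3·73 - 3q_C)q_C - (29q_C) = (141 - 3q_C)q_C - (29q_C).
∂π_C/∂q_C = 112 - 6q_C = 0, so q_C = 56/3.

18.67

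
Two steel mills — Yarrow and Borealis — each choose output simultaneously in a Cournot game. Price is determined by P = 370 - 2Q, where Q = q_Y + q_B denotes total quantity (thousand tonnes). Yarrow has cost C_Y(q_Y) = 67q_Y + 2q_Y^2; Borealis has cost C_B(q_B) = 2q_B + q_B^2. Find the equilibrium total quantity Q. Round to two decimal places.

Yarrow's profit: π_Y = (370 - 2Q)q_Y - (67q_Y + 2q_Y²). Setting ∂π_Y/∂q_Y = 0: 303 - 8q_Y - 2(q_B) = 0.
Borealis's profit: π_B = (370 - 2Q)q_B - (2q_B + q_B²). Setting ∂π_B/∂q_B = 0: 368 - 6q_B - 2(q_Y) = 0.
Rearranging gives the reaction functions q_Y = (303 - 2q_B)/8 and q_B = (368 - 2q_Y)/6.
Solving the pair: q_Y = 541/22, q_B = 1169/22.
Total output Q = 541/22 + 1169/22 = 855/11.

77.73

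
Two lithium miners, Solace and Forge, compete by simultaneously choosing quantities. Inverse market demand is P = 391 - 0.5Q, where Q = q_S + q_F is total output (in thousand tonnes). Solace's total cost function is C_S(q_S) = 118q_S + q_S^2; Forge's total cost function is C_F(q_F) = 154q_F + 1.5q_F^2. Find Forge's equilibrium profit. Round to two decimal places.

4781.17

Solace's profit: π_S = (391 - 0.5Q)q_S - (118q_S + q_S²). Setting ∂π_S/∂q_S = 0: 273 - 3q_S - (1/2)(q_F) = 0.
Forge's profit: π_F = (391 - 0.5Q)q_F - (154q_F + (3/2)q_F²). Setting ∂π_F/∂q_F = 0: 237 - 4q_F - (1/2)(q_S) = 0.
So q_S = (273 - (1/2)q_F)/3 and q_F = (237 - (1/2)q_S)/4.
Solving the pair: q_S = 82.8511, q_F = 48.8936.
Price P = 391 - (1/2)·131.7447 = 325.1277.
Forge's profit: 325.1277·48.8936 - 154·48.8936 - (3/2)·48.8936² = 4781.1716.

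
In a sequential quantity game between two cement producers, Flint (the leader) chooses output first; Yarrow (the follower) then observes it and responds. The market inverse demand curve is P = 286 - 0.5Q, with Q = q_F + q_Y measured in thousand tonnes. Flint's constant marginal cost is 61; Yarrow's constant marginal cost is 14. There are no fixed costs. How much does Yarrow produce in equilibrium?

183

The follower Yarrow best-responds to any q_F: π_Y = (286 - 0.5Q)q_Y - 14q_Y.
Setting the follower's marginal profit to zero, 272 - (1/2)q_F - q_Y = 0, i.e. q_Y = (272 - (1/2)q_F).
The leader anticipates this reaction. Substituting into P = 286 - 0.5Q gives P = 150 - (1/4)q_F, so π_F = (150 - (1/4)q_F)q_F - 61q_F.
The leader's first-order condition 89 - (1/2)q_F = 0 yields q_F = 178.
Then q_Y = (272 - (1/2)·178) = 183.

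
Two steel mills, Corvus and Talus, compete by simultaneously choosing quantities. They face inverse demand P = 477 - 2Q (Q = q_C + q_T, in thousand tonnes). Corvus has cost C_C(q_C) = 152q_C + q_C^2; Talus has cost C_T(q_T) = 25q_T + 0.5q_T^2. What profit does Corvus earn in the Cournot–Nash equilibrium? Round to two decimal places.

Corvus's profit: π_C = (477 - 2Q)q_C - (152q_C + q_C²). Setting ∂π_C/∂q_C = 0: 325 - 6q_C - 2(q_T) = 0.
Talus's profit: π_T = (477 - 2Q)q_T - (25q_T + (1/2)q_T²). Setting ∂π_T/∂q_T = 0: 452 - 5q_T - 2(q_C) = 0.
Rearranging gives the reaction functions q_C = (325 - 2q_T)/6 and q_T = (452 - 2q_C)/5.
Solving the pair: q_C = 721/26, q_T = 1031/13.
Price P = 477 - 2·107.0385 = 262.9231.
Corvus's profit: 262.9231·(721/26) - 152·(721/26) - (721/26)² = 2306.9867.

2306.99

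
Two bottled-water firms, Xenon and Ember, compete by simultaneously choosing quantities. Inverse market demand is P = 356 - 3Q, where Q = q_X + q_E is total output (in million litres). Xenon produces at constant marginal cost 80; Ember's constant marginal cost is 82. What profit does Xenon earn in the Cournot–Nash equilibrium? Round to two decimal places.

2862.37

Xenon's profit: π_X = (356 - 3Q)q_X - (80q_X). Setting ∂π_X/∂q_X = 0: 276 - 6q_X - 3(q_E) = 0.
Ember's profit: π_E = (356 - 3Q)q_E - (82q_E). Setting ∂π_E/∂q_E = 0: 274 - 6q_E - 3(q_X) = 0.
So q_X = (276 - 3q_E)/6 and q_E = (274 - 3q_X)/6.
Solving the pair: q_X = 278/9, q_E = 272/9.
Price P = 356 - 3·(550/9) = 518/3.
Xenon's profit: (518/3 - 80)·(278/9) = 2862.3704.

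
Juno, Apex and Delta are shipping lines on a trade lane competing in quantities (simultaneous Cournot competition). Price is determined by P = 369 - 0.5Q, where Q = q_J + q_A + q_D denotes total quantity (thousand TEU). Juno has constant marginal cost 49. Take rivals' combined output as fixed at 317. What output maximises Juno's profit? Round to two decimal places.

161.50

With rivals' combined output fixed at 317, Juno's profit is π_J = (369 - (1/2)·317 - (1/2)q_J)q_J - (49q_J) = (421/2 - (1/2)q_J)q_J - (49q_J).
∂π_J/∂q_J = 323/2 - q_J = 0, so q_J = 323/2.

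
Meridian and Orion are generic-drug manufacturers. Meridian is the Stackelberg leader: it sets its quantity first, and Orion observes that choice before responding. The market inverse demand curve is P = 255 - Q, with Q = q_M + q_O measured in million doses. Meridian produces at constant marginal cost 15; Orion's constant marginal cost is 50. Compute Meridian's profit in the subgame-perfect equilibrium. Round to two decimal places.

Solve by backward induction. Given q_M, the follower Orion maximises π_O = (255 - q_M - q_O)q_O - 50q_O.
Setting the follower's marginal profit to zero, 205 - q_M - 2q_O = 0, i.e. q_O = (205 - q_M)/2.
The leader anticipates this reaction. Substituting into P = 255 - Q gives P = 305/2 - (1/2)q_M, so π_M = (305/2 - (1/2)q_M)q_M - 15q_M.
The leader's first-order condition 275/2 - q_M = 0 yields q_M = 275/2.
Then q_O = (205 - 275/2)/2 = 135/4.
Price P = 255 - 685/4 = 335/4.
Meridian's profit: (335/4 - 15)·(275/2) = 9453.1250.

9453.13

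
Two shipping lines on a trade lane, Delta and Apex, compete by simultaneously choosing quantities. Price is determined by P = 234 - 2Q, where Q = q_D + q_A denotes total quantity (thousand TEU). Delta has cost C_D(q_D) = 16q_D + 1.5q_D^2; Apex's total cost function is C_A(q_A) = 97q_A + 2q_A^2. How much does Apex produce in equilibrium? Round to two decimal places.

10.06

Delta's profit: π_D = (234 - 2Q)q_D - (16q_D + (3/2)q_D²). Setting ∂π_D/∂q_D = 0: 218 - 7q_D - 2(q_A) = 0.
Apex's profit: π_A = (234 - 2Q)q_A - (97q_A + 2q_A²). Setting ∂π_A/∂q_A = 0: 137 - 8q_A - 2(q_D) = 0.
So q_D = (218 - 2q_A)/7 and q_A = (137 - 2q_D)/8.
Solving the pair: q_D = 735/26, q_A = 523/52.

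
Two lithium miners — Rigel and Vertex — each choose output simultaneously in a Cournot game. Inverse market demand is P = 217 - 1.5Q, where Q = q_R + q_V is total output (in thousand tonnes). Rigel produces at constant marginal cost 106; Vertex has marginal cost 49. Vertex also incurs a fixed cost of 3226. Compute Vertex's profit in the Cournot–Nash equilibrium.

Rigel's profit: π_R = (217 - 1.5Q)q_R - (106q_R). Setting ∂π_R/∂q_R = 0: 111 - 3q_R - (3/2)(q_V) = 0.
Vertex's profit: π_V = (217 - 1.5Q)q_V - (49q_V). Setting ∂π_V/∂q_V = 0: 168 - 3q_V - (3/2)(q_R) = 0.
Rearranging gives the reaction functions q_R = (111 - (3/2)q_V)/3 and q_V = (168 - (3/2)q_R)/3.
Solving the pair: q_R = 12, q_V = 50.
Price P = 217 - (3/2)·62 = 124.
Vertex's profit: (124 - 49)·50 - 3226 = 524.

524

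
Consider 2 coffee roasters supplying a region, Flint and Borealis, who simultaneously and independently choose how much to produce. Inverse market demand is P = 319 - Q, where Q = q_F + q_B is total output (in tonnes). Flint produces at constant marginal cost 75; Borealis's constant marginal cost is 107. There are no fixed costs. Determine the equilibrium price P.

Flint's profit: π_F = (319 - Q)q_F - (75q_F). Setting ∂π_F/∂q_F = 0: 244 - 2q_F - (q_B) = 0.
Borealis's profit: π_B = (319 - Q)q_B - (107q_B). Setting ∂π_B/∂q_B = 0: 212 - 2q_B - (q_F) = 0.
Best responses: q_F = (244 - q_B)/2, q_B = (212 - q_F)/2.
Solving the pair: q_F = 92, q_B = 60.
Total output Q = 152, so price P = 319 - 152 = 167.

167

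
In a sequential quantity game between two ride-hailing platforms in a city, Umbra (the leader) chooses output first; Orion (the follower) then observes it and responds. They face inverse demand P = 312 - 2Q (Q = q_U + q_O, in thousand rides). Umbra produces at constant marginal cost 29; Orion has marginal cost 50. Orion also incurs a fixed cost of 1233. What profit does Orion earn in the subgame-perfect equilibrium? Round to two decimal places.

Solve by backward induction. Given q_U, the follower Orion maximises π_O = (312 - 2q_U - 2q_O)q_O - 50q_O.
∂π_O/∂q_O = 262 - 2q_U - 4q_O = 0 gives the reaction function q_O = (262 - 2q_U)/4.
The leader anticipates this reaction. Substituting into P = 312 - 2Q gives P = 181 - q_U, so π_U = (181 - q_U)q_U - 29q_U.
Maximising: ∂π_U/∂q_U = 152 - 2q_U = 0, giving q_U = 76.
Then q_O = (262 - 2·76)/4 = 55/2.
Price P = 312 - 2·(207/2) = 105.
Orion's profit: (105 - 50)·(55/2) - 1233 = 559/2.

279.50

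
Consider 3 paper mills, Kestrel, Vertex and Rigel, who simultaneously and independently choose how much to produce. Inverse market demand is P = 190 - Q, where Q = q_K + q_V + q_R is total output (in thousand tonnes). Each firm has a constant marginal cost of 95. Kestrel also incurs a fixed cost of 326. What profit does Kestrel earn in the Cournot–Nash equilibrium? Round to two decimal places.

Each firm earns π_i = (190 - Q)q_i - 95q_i.
First-order condition (treating rivals' output as given): 95 - 2q_i - Σ_{j≠i} q_j = 0.
By symmetry each firm produces the same amount; substituting Σ_{j≠i} q_j = 2q_i yields q_i = 95/4.
Price P = 190 - 285/4 = 475/4.
Kestrel's profit: (475/4 - 95)·(95/4) - 326 = 238.0625.

238.06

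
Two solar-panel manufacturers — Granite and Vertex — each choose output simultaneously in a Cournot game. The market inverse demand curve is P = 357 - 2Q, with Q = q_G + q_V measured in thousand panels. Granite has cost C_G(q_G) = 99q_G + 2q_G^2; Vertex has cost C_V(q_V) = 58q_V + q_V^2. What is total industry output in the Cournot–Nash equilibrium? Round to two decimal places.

Granite's profit: π_G = (357 - 2Q)q_G - (99q_G + 2q_G²). Setting ∂π_G/∂q_G = 0: 258 - 8q_G - 2(q_V) = 0.
Vertex's first-order condition: 299 - 6q_V - 2(q_G) = 0.
Best responses: q_G = (258 - 2q_V)/8, q_V = (299 - 2q_G)/6.
Substituting one into the other gives q_G = 475/22 and q_V = 469/11.
Total output Q = 475/22 + 469/11 = 1413/22.

64.23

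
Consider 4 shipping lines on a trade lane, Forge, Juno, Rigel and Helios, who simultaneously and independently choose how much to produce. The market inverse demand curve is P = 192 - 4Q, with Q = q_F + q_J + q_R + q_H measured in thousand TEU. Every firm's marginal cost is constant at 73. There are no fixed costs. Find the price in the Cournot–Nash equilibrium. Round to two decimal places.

96.80

Each firm earns π_i = (192 - 4Q)q_i - 73q_i.
First-order condition (treating rivals' output as given): 119 - 8q_i - 4·Σ_{j≠i} q_j = 0.
By symmetry each firm produces the same amount; substituting Σ_{j≠i} q_j = 3q_i yields q_i = 119/20.
Total output Q = 119/5, so price P = 192 - 4·(119/5) = 484/5.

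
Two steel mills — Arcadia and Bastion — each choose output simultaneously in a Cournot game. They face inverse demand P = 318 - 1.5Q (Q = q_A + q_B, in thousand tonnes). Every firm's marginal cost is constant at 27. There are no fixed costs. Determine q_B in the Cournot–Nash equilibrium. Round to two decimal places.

A representative firm's profit is π_i = q_i(318 - 1.5Q) - 27q_i.
First-order condition (treating rivals' output as given): 291 - 3q_i - (3/2)q_j = 0.
By symmetry each firm produces the same amount; substituting q_j = q_i yields q_i = 291/(9/2) = 194/3.

64.67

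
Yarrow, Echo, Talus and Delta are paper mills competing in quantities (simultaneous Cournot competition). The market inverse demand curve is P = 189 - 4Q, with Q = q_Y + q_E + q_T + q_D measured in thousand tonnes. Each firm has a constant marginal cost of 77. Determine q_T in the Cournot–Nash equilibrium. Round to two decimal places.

A representative firm's profit is π_i = q_i(189 - 4Q) - 77q_i.
First-order condition (treating rivals' output as given): 112 - 8q_i - 4·Σ_{j≠i} q_j = 0.
By symmetry each firm produces the same amount; substituting Σ_{j≠i} q_j = 3q_i yields q_i = 112/20 = 28/5.

5.60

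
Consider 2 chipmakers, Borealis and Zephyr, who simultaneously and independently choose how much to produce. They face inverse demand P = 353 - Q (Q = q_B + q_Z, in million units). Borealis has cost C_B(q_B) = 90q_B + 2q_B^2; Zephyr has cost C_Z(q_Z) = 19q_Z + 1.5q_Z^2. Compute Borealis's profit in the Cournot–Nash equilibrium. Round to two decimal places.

Borealis's profit: π_B = (353 - Q)q_B - (90q_B + 2q_B²). Setting ∂π_B/∂q_B = 0: 263 - 6q_B - (q_Z) = 0.
Zephyr's profit: π_Z = (353 - Q)q_Z - (19q_Z + (3/2)q_Z²). Setting ∂π_Z/∂q_Z = 0: 334 - 5q_Z - (q_B) = 0.
Rearranging gives the reaction functions q_B = (263 - q_Z)/6 and q_Z = (334 - q_B)/5.
Solving the pair: q_B = 981/29, q_Z = 1741/29.
Price P = 353 - 93.8621 = 259.1379.
Borealis's profit: 259.1379·(981/29) - 90·(981/29) - 2(981/29)² = 3432.9168.

3432.92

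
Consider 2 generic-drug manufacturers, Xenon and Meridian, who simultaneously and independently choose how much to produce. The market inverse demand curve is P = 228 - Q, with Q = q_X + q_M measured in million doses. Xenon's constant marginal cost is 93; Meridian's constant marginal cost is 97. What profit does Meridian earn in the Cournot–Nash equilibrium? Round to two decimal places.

1792.11

Xenon's profit: π_X = (228 - Q)q_X - (93q_X). Setting ∂π_X/∂q_X = 0: 135 - 2q_X - (q_M) = 0.
Meridian's profit: π_M = (228 - Q)q_M - (97q_M). Setting ∂π_M/∂q_M = 0: 131 - 2q_M - (q_X) = 0.
Best responses: q_X = (135 - q_M)/2, q_M = (131 - q_X)/2.
Substituting one into the other gives q_X = 139/3 and q_M = 127/3.
Price P = 228 - 266/3 = 418/3.
Meridian's profit: (418/3 - 97)·(127/3) = 1792.1111.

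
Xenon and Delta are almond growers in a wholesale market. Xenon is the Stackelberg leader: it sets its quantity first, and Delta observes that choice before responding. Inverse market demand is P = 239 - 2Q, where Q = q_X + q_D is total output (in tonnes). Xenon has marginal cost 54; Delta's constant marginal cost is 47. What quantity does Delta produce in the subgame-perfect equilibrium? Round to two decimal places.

25.75

The follower Delta best-responds to any q_X: π_D = (239 - 2Q)q_D - 47q_D.
Follower FOC: 192 - 2q_X - 4q_D = 0, so q_D(q_X) = (192 - 2q_X)/4.
The leader anticipates this reaction. Substituting into P = 239 - 2Q gives P = 143 - q_X, so π_X = (143 - q_X)q_X - 54q_X.
The leader's first-order condition 89 - 2q_X = 0 yields q_X = 89/2.
Then q_D = (192 - 2·(89/2))/4 = 103/4.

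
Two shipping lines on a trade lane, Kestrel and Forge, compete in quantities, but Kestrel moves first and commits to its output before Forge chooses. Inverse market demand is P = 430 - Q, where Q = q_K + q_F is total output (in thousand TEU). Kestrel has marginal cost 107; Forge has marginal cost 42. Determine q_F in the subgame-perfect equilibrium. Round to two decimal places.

129.50

The follower Forge best-responds to any q_K: π_F = (430 - Q)q_F - 42q_F.
∂π_F/∂q_F = 388 - q_K - 2q_F = 0 gives the reaction function q_F = (388 - q_K)/2.
Kestrel substitutes q_F(q_K) into its own profit: π_K = q_K(430 - q_K - (388 - q_K)/2) - 107q_K = (236 - (1/2)q_K)q_K - 107q_K.
The leader's first-order condition 129 - q_K = 0 yields q_K = 129.
Then q_F = (388 - 129)/2 = 259/2.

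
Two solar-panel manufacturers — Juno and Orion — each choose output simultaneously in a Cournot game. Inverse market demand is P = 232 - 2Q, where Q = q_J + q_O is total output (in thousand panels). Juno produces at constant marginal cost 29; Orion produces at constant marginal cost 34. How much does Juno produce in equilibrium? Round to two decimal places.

34.67

Juno's profit: π_J = (232 - 2Q)q_J - (29q_J). Setting ∂π_J/∂q_J = 0: 203 - 4q_J - 2(q_O) = 0.
Orion's profit: π_O = (232 - 2Q)q_O - (34q_O). Setting ∂π_O/∂q_O = 0: 198 - 4q_O - 2(q_J) = 0.
So q_J = (203 - 2q_O)/4 and q_O = (198 - 2q_J)/4.
Solving the pair: q_J = 104/3, q_O = 193/6.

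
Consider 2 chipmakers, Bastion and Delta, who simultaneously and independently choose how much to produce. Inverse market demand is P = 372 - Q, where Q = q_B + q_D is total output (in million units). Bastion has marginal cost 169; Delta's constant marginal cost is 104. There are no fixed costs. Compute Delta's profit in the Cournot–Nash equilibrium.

Bastion's profit: π_B = (372 - Q)q_B - (169q_B). Setting ∂π_B/∂q_B = 0: 203 - 2q_B - (q_D) = 0.
Delta's first-order condition: 268 - 2q_D - (q_B) = 0.
Best responses: q_B = (203 - q_D)/2, q_D = (268 - q_B)/2.
Substituting one into the other gives q_B = 46 and q_D = 111.
Price P = 372 - 157 = 215.
Delta's profit: (215 - 104)·111 = 12321.

12321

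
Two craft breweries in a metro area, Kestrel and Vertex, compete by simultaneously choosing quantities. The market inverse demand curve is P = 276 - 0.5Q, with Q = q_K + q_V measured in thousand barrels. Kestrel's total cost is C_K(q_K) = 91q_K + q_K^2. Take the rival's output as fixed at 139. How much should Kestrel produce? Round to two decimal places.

38.50

With the rival's output fixed at 139, Kestrel's profit is π_K = (276 - (1/2)·139 - (1/2)q_K)q_K - (91q_K + q_K²) = (413/2 - (1/2)q_K)q_K - (91q_K + q_K²).
∂π_K/∂q_K = 231/2 - 3q_K = 0, so q_K = 77/2.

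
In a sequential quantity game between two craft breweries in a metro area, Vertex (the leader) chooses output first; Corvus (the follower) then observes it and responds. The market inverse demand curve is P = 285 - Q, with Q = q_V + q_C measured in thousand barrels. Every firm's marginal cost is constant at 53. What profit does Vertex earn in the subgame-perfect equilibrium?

6728

The follower Corvus best-responds to any q_V: π_C = (285 - Q)q_C - 53q_C.
Follower FOC: 232 - q_V - 2q_C = 0, so q_C(q_V) = (232 - q_V)/2.
The leader anticipates this reaction. Substituting into P = 285 - Q gives P = 169 - (1/2)q_V, so π_V = (169 - (1/2)q_V)q_V - 53q_V.
Leader FOC: 116 - q_V = 0, so q_V = 116.
Then q_C = (232 - 116)/2 = 58.
Price P = 285 - 174 = 111.
Vertex's profit: (111 - 53)·116 = 6728.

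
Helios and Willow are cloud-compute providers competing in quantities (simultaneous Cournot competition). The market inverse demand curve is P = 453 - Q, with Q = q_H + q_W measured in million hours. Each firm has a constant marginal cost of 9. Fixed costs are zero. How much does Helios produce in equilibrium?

A representative firm's profit is π_i = q_i(453 - Q) - 9q_i.
First-order condition (treating rivals' output as given): 444 - 2q_i - q_j = 0.
With identical firms every q_j equals q_i, so q_j = q_i and 444 = 3q_i, giving q_i = 148.

148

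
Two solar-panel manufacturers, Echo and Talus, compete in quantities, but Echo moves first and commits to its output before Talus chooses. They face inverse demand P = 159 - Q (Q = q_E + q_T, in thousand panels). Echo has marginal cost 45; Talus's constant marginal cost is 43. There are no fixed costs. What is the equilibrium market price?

The follower Talus best-responds to any q_E: π_T = (159 - Q)q_T - 43q_T.
Setting the follower's marginal profit to zero, 116 - q_E - 2q_T = 0, i.e. q_T = (116 - q_E)/2.
The leader anticipates this reaction. Substituting into P = 159 - Q gives P = 101 - (1/2)q_E, so π_E = (101 - (1/2)q_E)q_E - 45q_E.
Maximising: ∂π_E/∂q_E = 56 - q_E = 0, giving q_E = 56.
Then q_T = (116 - 56)/2 = 30.
Total output Q = 86, so price P = 159 - 86 = 73.

73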